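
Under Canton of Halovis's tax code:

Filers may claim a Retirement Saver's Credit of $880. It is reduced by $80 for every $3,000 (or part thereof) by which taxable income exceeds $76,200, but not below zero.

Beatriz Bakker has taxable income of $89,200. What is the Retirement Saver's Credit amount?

$480

Retirement Saver's Credit: income exceeds $76,200 by $13,000, which is 5 full-or-partial $3,000 increments; reduction = 5 × $80 = $400, leaving $480.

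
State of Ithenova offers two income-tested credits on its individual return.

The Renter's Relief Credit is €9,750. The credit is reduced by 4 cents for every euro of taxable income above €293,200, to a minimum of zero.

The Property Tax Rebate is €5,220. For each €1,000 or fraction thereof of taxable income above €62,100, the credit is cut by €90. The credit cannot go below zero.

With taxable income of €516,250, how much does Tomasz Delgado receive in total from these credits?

€828

Renter's Relief Credit: 4% of the €223,050 excess over €293,200 is €8,922; credit = €9,750 − €8,922 = €828.
Property Tax Rebate: income exceeds €62,100 by €454,150 → 455 increments × €90 = €40,950 ≥ base, so the credit is €0.
Total: €828 + €0 = €828.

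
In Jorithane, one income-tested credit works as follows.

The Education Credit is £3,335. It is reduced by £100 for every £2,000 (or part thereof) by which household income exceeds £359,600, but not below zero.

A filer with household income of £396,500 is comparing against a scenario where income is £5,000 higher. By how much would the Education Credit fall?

£200

At £396,500 — income exceeds £359,600 by £36,900, which is 19 full-or-partial £2,000 increments; reduction = 19 × £100 = £1,900, leaving £1,435.
At £401,500 — income exceeds £359,600 by £41,900, which is 21 full-or-partial £2,000 increments; reduction = 21 × £100 = £2,100, leaving £1,235.
Lost: £1,435 − £1,235 = £200.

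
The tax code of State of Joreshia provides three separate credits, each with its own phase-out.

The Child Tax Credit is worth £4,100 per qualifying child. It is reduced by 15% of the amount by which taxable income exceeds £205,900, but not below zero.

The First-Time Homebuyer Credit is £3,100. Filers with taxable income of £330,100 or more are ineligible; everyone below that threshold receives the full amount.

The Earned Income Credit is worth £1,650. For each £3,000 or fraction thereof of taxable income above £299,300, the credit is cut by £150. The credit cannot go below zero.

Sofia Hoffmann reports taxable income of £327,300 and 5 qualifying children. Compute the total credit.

Child Tax Credit: base = 5 × £4,100 = £20,500. 15% of the £121,400 excess over £205,900 is £18,210; credit = £20,500 − £18,210 = £2,290.
First-Time Homebuyer Credit: £327,300 is below the £330,100 cutoff, so the full £3,100 applies.
Earned Income Credit: income exceeds £299,300 by £28,000, which is 10 full-or-partial £3,000 increments; reduction = 10 × £150 = £1,500, leaving £150.
Total: £2,290 + £3,100 + £150 = £5,540.

£5,540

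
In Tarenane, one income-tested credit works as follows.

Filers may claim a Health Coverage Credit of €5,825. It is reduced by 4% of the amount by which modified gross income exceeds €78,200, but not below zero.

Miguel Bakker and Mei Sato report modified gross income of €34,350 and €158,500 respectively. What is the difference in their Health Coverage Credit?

Miguel (€34,350): Health Coverage Credit: €34,350 is at or below the €78,200 threshold, so the full €5,825 applies.
Mei (€158,500): Health Coverage Credit: 4% of the €80,300 excess over €78,200 is €3,212; credit = €5,825 − €3,212 = €2,613.
Difference: |€5,825 − €2,613| = €3,212.

€3,212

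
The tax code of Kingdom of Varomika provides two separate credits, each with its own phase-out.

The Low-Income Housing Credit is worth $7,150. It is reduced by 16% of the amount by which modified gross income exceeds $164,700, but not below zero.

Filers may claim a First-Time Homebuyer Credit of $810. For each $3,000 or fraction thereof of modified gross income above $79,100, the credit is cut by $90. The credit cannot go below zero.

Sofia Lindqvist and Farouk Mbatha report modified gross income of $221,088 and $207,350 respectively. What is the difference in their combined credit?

$326

Sofia ($221,088): Low-Income Housing Credit: 16% of the $56,388 excess over $164,700 is $9,022.08 ≥ base, so the credit is $0. First-Time Homebuyer Credit: income exceeds $79,100 by $141,988 → 48 increments × $90 = $4,320 ≥ base, so the credit is $0. total $0 + $0 = $0
Farouk ($207,350): Low-Income Housing Credit: 16% of the $42,650 excess over $164,700 is $6,824; credit = $7,150 − $6,824 = $326. First-Time Homebuyer Credit: income exceeds $79,100 by $128,250 → 43 increments × $90 = $3,870 ≥ base, so the credit is $0. total $326 + $0 = $326
Difference: |$0 − $326| = $326.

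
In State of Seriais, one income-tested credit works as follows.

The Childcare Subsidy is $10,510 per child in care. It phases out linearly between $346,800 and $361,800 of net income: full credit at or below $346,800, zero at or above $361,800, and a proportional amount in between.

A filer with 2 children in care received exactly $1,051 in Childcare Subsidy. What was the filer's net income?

Full credit = 2 × $10,510 = $21,020.
$1,051 is 1,051/21,020 of the full $21,020, so 19,969/21,020 of the $15,000 range has been used: income = $346,800 + $15,000 × 19,969/21,020 = $361,050.

$361,050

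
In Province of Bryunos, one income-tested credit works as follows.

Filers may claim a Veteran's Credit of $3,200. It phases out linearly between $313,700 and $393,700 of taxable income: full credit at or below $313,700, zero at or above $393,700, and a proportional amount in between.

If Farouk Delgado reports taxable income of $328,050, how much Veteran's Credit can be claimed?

Veteran's Credit: $328,050 is $14,350 into a $80,000 phase-out range, leaving 65,650/80,000 of the credit: $3,200 × 65,650/80,000 = $2,626.

$2,626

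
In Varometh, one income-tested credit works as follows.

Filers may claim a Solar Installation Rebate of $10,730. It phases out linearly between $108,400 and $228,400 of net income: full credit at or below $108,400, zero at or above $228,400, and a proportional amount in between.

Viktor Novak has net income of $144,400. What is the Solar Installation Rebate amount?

Solar Installation Rebate: $144,400 is $36,000 into a $120,000 phase-out range, leaving 84,000/120,000 of the credit: $10,730 × 84,000/120,000 = $7,511.

$7,511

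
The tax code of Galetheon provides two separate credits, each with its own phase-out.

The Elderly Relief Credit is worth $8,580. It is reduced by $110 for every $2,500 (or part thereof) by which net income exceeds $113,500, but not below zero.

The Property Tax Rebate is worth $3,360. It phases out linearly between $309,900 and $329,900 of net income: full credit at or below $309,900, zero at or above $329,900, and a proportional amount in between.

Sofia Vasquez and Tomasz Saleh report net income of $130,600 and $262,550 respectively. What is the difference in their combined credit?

$5,830

Sofia ($130,600): Elderly Relief Credit: income exceeds $113,500 by $17,100, which is 7 full-or-partial $2,500 increments; reduction = 7 × $110 = $770, leaving $7,810. Property Tax Rebate: $130,600 is at or below the $309,900 threshold, so the full $3,360 applies. total $7,810 + $3,360 = $11,170
Tomasz ($262,550): Elderly Relief Credit: income exceeds $113,500 by $149,050, which is 60 full-or-partial $2,500 increments; reduction = 60 × $110 = $6,600, leaving $1,980. Property Tax Rebate: $262,550 is at or below the $309,900 threshold, so the full $3,360 applies. total $1,980 + $3,360 = $5,340
Difference: |$11,170 − $5,340| = $5,830.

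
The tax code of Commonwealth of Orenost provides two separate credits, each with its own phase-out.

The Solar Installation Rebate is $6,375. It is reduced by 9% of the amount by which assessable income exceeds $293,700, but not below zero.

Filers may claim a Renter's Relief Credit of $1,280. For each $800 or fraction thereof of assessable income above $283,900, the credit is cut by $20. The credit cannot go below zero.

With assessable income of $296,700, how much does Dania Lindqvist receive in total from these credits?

Solar Installation Rebate: 9% of the $3,000 excess over $293,700 is $270; credit = $6,375 − $270 = $6,105.
Renter's Relief Credit: income exceeds $283,900 by $12,800, which is 16 full-or-partial $800 increments; reduction = 16 × $20 = $320, leaving $960.
Total: $6,105 + $960 = $7,065.

$7,065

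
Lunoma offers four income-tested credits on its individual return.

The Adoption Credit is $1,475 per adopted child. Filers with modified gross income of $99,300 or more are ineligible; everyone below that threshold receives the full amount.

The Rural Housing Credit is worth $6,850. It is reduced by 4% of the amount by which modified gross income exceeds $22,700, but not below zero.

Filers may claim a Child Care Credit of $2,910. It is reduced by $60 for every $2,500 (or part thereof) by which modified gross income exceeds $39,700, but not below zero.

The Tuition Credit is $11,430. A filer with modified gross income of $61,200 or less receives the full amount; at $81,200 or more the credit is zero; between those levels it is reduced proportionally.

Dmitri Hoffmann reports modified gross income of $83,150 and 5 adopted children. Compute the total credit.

Adoption Credit: base = 5 × $1,475 = $7,375. $83,150 is below the $99,300 cutoff, so the full $7,375 applies.
Rural Housing Credit: 4% of the $60,450 excess over $22,700 is $2,418; credit = $6,850 − $2,418 = $4,432.
Child Care Credit: income exceeds $39,700 by $43,450, which is 18 full-or-partial $2,500 increments; reduction = 18 × $60 = $1,080, leaving $1,830.
Tuition Credit: $83,150 is at or above $81,200, so the credit is $0.
Total: $7,375 + $4,432 + $1,830 + $0 = $13,637.

$13,637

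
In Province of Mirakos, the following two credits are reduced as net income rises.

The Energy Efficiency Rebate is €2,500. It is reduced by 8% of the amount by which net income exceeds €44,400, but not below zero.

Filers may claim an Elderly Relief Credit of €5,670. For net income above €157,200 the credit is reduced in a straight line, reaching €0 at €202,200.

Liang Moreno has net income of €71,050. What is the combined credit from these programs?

Energy Efficiency Rebate: 8% of the €26,650 excess over €44,400 is €2,132; credit = €2,500 − €2,132 = €368.
Elderly Relief Credit: €71,050 is at or below the €157,200 threshold, so the full €5,670 applies.
Total: €368 + €5,670 = €6,038.

€6,038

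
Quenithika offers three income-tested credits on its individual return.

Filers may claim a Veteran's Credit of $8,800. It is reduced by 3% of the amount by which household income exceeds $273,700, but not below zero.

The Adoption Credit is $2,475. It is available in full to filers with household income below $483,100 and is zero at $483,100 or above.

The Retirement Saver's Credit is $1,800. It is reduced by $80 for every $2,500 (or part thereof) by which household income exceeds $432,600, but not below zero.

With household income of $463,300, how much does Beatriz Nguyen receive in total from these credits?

$6,347

Veteran's Credit: 3% of the $189,600 excess over $273,700 is $5,688; credit = $8,800 − $5,688 = $3,112.
Adoption Credit: $463,300 is below the $483,100 cutoff, so the full $2,475 applies.
Retirement Saver's Credit: income exceeds $432,600 by $30,700, which is 13 full-or-partial $2,500 increments; reduction = 13 × $80 = $1,040, leaving $760.
Total: $3,112 + $2,475 + $760 = $6,347.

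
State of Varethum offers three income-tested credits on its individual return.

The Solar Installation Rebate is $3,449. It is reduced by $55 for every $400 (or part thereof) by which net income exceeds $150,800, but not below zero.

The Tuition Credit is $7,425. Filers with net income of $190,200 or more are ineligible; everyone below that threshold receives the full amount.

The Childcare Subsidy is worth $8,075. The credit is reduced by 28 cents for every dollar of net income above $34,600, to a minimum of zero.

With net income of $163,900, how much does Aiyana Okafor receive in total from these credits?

Solar Installation Rebate: income exceeds $150,800 by $13,100, which is 33 full-or-partial $400 increments; reduction = 33 × $55 = $1,815, leaving $1,634.
Tuition Credit: $163,900 is below the $190,200 cutoff, so the full $7,425 applies.
Childcare Subsidy: 28% of the $129,300 excess over $34,600 is $36,204 ≥ base, so the credit is $0.
Total: $1,634 + $7,425 + $0 = $9,059.

$9,059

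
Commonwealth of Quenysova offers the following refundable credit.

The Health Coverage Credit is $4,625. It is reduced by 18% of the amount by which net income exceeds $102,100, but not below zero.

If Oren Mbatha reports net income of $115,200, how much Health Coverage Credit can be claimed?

Health Coverage Credit: 18% of the $13,100 excess over $102,100 is $2,358; credit = $4,625 − $2,358 = $2,267.

$2,267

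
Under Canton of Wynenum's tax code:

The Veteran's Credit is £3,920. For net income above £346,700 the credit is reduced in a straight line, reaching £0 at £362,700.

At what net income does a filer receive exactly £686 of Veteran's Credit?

£359,900

£686 is 686/3,920 of the full £3,920, so 3,234/3,920 of the £16,000 range has been used: income = £346,700 + £16,000 × 3,234/3,920 = £359,900.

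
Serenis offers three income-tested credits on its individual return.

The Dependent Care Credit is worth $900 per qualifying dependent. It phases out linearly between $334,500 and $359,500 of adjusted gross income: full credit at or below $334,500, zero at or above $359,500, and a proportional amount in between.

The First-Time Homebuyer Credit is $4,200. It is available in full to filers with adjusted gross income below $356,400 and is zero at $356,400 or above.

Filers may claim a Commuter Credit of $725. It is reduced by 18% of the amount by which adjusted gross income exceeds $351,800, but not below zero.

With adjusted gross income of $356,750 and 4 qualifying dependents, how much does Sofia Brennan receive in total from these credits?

Dependent Care Credit: base = 4 × $900 = $3,600. $356,750 is $22,250 into a $25,000 phase-out range, leaving 2,750/25,000 of the credit: $3,600 × 2,750/25,000 = $396.
First-Time Homebuyer Credit: $356,750 meets or exceeds the $356,400 cutoff, so the credit is $0.
Commuter Credit: 18% of the $4,950 excess over $351,800 is $891 ≥ base, so the credit is $0.
Total: $396 + $0 + $0 = $396.

$396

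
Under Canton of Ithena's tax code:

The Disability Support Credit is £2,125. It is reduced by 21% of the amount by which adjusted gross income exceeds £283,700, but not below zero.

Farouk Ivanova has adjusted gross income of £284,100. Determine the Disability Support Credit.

Disability Support Credit: 21% of the £400 excess over £283,700 is £84; credit = £2,125 − £84 = £2,041.

£2,041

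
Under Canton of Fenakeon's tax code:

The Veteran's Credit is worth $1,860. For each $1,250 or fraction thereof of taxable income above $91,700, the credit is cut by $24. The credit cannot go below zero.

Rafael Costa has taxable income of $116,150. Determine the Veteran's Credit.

Veteran's Credit: income exceeds $91,700 by $24,450, which is 20 full-or-partial $1,250 increments; reduction = 20 × $24 = $480, leaving $1,380.

$1,380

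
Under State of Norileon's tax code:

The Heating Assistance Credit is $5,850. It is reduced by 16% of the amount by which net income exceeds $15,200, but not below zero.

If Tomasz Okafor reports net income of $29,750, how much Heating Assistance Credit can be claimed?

Heating Assistance Credit: 16% of the $14,550 excess over $15,200 is $2,328; credit = $5,850 − $2,328 = $3,522.

$3,522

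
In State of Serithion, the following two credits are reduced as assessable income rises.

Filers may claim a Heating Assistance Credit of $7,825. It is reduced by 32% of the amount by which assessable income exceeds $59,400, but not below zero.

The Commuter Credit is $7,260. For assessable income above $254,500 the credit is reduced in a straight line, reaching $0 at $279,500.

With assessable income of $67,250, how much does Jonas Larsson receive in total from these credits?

Heating Assistance Credit: 32% of the $7,850 excess over $59,400 is $2,512; credit = $7,825 − $2,512 = $5,313.
Commuter Credit: $67,250 is at or below the $254,500 threshold, so the full $7,260 applies.
Total: $5,313 + $7,260 = $12,573.

$12,573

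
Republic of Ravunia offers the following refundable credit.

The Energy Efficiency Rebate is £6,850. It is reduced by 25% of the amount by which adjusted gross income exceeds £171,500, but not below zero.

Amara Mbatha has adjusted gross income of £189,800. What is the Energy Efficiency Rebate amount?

£2,275

Energy Efficiency Rebate: 25% of the £18,300 excess over £171,500 is £4,575; credit = £6,850 − £4,575 = £2,275.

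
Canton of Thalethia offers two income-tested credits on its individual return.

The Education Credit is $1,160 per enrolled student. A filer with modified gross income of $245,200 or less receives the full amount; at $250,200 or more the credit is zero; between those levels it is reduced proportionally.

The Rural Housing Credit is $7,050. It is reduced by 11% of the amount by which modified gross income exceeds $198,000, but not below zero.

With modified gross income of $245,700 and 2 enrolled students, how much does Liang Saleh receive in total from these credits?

Education Credit: base = 2 × $1,160 = $2,320. $245,700 is $500 into a $5,000 phase-out range, leaving 4,500/5,000 of the credit: $2,320 × 4,500/5,000 = $2,088.
Rural Housing Credit: 11% of the $47,700 excess over $198,000 is $5,247; credit = $7,050 − $5,247 = $1,803.
Total: $2,088 + $1,803 = $3,891.

$3,891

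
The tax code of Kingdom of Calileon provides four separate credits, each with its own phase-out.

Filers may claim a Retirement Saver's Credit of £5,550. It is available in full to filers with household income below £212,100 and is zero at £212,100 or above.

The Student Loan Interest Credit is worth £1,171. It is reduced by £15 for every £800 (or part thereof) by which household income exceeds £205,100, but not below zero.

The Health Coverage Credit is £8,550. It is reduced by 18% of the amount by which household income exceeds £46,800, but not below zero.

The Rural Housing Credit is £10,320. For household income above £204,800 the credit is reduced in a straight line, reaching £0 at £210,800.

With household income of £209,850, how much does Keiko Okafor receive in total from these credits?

£8,265

Retirement Saver's Credit: £209,850 is below the £212,100 cutoff, so the full £5,550 applies.
Student Loan Interest Credit: income exceeds £205,100 by £4,750, which is 6 full-or-partial £800 increments; reduction = 6 × £15 = £90, leaving £1,081.
Health Coverage Credit: 18% of the £163,050 excess over £46,800 is £29,349 ≥ base, so the credit is £0.
Rural Housing Credit: £209,850 is £5,050 into a £6,000 phase-out range, leaving 950/6,000 of the credit: £10,320 × 950/6,000 = £1,634.
Total: £5,550 + £1,081 + £0 + £1,634 = £8,265.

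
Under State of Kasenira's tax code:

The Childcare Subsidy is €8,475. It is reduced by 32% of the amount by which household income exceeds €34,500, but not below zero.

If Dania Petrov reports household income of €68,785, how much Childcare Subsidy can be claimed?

€0

Childcare Subsidy: 32% of the €34,285 excess over €34,500 is €10,971.20 ≥ base, so the credit is €0.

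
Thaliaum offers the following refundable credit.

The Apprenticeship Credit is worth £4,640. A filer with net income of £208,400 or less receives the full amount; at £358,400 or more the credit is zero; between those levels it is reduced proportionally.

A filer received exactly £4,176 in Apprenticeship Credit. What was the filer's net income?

£4,176 is 4,176/4,640 of the full £4,640, so 464/4,640 of the £150,000 range has been used: income = £208,400 + £150,000 × 464/4,640 = £223,400.

£223,400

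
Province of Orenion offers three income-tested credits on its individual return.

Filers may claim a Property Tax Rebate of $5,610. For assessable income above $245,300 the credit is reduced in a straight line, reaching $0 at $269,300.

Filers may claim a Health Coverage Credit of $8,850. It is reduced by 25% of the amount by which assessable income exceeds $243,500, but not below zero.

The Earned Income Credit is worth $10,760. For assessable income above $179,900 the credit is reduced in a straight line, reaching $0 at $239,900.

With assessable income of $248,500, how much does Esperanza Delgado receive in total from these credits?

Property Tax Rebate: $248,500 is $3,200 into a $24,000 phase-out range, leaving 20,800/24,000 of the credit: $5,610 × 20,800/24,000 = $4,862.
Health Coverage Credit: 25% of the $5,000 excess over $243,500 is $1,250; credit = $8,850 − $1,250 = $7,600.
Earned Income Credit: $248,500 is at or above $239,900, so the credit is $0.
Total: $4,862 + $7,600 + $0 = $12,462.

$12,462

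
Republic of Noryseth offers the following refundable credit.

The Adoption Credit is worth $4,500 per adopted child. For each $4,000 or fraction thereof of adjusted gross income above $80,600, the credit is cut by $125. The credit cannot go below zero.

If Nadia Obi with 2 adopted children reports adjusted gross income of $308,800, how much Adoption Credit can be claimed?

Adoption Credit: base = 2 × $4,500 = $9,000. income exceeds $80,600 by $228,200, which is 58 full-or-partial $4,000 increments; reduction = 58 × $125 = $7,250, leaving $1,750.

$1,750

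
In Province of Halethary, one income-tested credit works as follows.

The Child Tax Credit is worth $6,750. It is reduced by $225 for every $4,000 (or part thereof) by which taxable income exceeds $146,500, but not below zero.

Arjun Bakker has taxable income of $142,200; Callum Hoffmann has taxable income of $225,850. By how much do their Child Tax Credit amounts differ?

$4,500

Arjun ($142,200): Child Tax Credit: $142,200 is at or below the $146,500 threshold, so the full $6,750 applies.
Callum ($225,850): Child Tax Credit: income exceeds $146,500 by $79,350, which is 20 full-or-partial $4,000 increments; reduction = 20 × $225 = $4,500, leaving $2,250.
Difference: |$6,750 − $2,250| = $4,500.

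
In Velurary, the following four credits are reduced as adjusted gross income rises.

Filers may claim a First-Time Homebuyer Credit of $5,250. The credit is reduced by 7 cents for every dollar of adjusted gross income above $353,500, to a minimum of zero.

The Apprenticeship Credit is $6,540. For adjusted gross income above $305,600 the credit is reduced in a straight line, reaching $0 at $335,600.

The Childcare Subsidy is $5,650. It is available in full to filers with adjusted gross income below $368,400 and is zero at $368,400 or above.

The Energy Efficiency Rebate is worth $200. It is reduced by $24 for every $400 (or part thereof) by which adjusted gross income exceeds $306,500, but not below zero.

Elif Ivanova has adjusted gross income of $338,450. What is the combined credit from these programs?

First-Time Homebuyer Credit: $338,450 is at or below the $353,500 threshold, so the full $5,250 applies.
Apprenticeship Credit: $338,450 is at or above $335,600, so the credit is $0.
Childcare Subsidy: $338,450 is below the $368,400 cutoff, so the full $5,650 applies.
Energy Efficiency Rebate: income exceeds $306,500 by $31,950 → 80 increments × $24 = $1,920 ≥ base, so the credit is $0.
Total: $5,250 + $0 + $5,650 + $0 = $10,900.

$10,900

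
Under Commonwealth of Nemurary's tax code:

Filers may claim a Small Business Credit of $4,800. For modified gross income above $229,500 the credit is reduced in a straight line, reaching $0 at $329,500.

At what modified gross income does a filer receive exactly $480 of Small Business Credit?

$319,500

$480 is 480/4,800 of the full $4,800, so 4,320/4,800 of the $100,000 range has been used: income = $229,500 + $100,000 × 4,320/4,800 = $319,500.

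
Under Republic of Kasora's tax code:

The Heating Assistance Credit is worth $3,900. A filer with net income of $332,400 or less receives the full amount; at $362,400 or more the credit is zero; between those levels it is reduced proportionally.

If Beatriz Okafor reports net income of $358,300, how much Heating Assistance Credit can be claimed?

$533

Heating Assistance Credit: $358,300 is $25,900 into a $30,000 phase-out range, leaving 4,100/30,000 of the credit: $3,900 × 4,100/30,000 = $533.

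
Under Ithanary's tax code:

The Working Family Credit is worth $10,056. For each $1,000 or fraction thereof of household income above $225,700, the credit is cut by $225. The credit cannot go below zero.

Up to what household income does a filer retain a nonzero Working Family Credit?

After 44 increments the reduction is 44 × $225 = $9,900, leaving $156; one more increment wipes it out. Increment 44 ends at excess 44 × $1,000 = $44,000, so the highest qualifying income is $225,700 + $44,000 = $269,700.

$269,700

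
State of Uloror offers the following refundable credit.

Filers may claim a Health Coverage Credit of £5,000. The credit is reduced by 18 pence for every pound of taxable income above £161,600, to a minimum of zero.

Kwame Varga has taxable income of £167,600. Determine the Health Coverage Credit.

Health Coverage Credit: 18% of the £6,000 excess over £161,600 is £1,080; credit = £5,000 − £1,080 = £3,920.

£3,920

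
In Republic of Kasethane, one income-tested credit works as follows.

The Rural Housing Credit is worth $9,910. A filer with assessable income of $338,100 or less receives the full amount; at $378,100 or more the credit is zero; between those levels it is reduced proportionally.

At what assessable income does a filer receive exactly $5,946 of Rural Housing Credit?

$5,946 is 5,946/9,910 of the full $9,910, so 3,964/9,910 of the $40,000 range has been used: income = $338,100 + $40,000 × 3,964/9,910 = $354,100.

$354,100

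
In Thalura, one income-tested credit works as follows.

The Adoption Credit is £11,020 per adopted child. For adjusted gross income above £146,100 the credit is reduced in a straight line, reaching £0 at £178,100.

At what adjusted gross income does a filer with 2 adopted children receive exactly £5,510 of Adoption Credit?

Full credit = 2 × £11,020 = £22,040.
£5,510 is 5,510/22,040 of the full £22,040, so 16,530/22,040 of the £32,000 range has been used: income = £146,100 + £32,000 × 16,530/22,040 = £170,100.

£170,100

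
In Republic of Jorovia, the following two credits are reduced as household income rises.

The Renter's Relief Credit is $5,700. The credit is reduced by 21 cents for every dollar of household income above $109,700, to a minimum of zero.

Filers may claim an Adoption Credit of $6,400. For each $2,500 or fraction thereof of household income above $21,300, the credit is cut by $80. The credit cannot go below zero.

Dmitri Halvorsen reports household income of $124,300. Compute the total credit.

$5,674

Renter's Relief Credit: 21% of the $14,600 excess over $109,700 is $3,066; credit = $5,700 − $3,066 = $2,634.
Adoption Credit: income exceeds $21,300 by $103,000, which is 42 full-or-partial $2,500 increments; reduction = 42 × $80 = $3,360, leaving $3,040.
Total: $2,634 + $3,040 = $5,674.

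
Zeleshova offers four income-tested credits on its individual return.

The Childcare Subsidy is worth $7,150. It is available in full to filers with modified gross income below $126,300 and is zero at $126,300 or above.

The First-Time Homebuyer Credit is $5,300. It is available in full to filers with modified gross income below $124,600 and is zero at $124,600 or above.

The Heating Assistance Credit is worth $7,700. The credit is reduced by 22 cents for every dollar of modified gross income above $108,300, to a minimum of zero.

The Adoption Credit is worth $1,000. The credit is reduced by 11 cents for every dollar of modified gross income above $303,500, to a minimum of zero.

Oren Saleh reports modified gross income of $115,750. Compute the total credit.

$19,511

Childcare Subsidy: $115,750 is below the $126,300 cutoff, so the full $7,150 applies.
First-Time Homebuyer Credit: $115,750 is below the $124,600 cutoff, so the full $5,300 applies.
Heating Assistance Credit: 22% of the $7,450 excess over $108,300 is $1,639; credit = $7,700 − $1,639 = $6,061.
Adoption Credit: $115,750 is at or below the $303,500 threshold, so the full $1,000 applies.
Total: $7,150 + $5,300 + $6,061 + $1,000 = $19,511.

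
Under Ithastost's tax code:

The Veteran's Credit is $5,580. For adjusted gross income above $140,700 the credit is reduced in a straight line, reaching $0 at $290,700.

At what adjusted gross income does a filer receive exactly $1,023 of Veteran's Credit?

$1,023 is 1,023/5,580 of the full $5,580, so 4,557/5,580 of the $150,000 range has been used: income = $140,700 + $150,000 × 4,557/5,580 = $263,200.

$263,200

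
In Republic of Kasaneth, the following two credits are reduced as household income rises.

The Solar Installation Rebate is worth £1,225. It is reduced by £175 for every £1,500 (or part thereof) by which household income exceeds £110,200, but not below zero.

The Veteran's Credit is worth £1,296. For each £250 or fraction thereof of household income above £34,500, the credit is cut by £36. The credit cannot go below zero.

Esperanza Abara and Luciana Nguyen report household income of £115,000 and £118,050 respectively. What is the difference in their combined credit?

Esperanza (£115,000): Solar Installation Rebate: income exceeds £110,200 by £4,800, which is 4 full-or-partial £1,500 increments; reduction = 4 × £175 = £700, leaving £525. Veteran's Credit: income exceeds £34,500 by £80,500 → 322 increments × £36 = £11,592 ≥ base, so the credit is £0. total £525 + £0 = £525
Luciana (£118,050): Solar Installation Rebate: income exceeds £110,200 by £7,850, which is 6 full-or-partial £1,500 increments; reduction = 6 × £175 = £1,050, leaving £175. Veteran's Credit: income exceeds £34,500 by £83,550 → 335 increments × £36 = £12,060 ≥ base, so the credit is £0. total £175 + £0 = £175
Difference: |£525 − £175| = £350.

£350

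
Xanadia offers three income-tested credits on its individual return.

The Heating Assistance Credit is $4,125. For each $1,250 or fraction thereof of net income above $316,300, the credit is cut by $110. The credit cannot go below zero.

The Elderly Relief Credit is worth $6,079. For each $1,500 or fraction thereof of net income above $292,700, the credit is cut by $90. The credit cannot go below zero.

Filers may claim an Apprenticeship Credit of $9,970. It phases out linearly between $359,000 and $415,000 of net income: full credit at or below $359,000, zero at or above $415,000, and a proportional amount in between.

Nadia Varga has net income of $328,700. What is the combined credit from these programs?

Heating Assistance Credit: income exceeds $316,300 by $12,400, which is 10 full-or-partial $1,250 increments; reduction = 10 × $110 = $1,100, leaving $3,025.
Elderly Relief Credit: income exceeds $292,700 by $36,000, which is 24 full-or-partial $1,500 increments; reduction = 24 × $90 = $2,160, leaving $3,919.
Apprenticeship Credit: $328,700 is at or below the $359,000 threshold, so the full $9,970 applies.
Total: $3,025 + $3,919 + $9,970 = $16,914.

$16,914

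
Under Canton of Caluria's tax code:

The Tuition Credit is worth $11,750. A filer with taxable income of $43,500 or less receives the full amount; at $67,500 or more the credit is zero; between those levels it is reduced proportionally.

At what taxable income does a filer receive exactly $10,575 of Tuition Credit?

$45,900

$10,575 is 10,575/11,750 of the full $11,750, so 1,175/11,750 of the $24,000 range has been used: income = $43,500 + $24,000 × 1,175/11,750 = $45,900.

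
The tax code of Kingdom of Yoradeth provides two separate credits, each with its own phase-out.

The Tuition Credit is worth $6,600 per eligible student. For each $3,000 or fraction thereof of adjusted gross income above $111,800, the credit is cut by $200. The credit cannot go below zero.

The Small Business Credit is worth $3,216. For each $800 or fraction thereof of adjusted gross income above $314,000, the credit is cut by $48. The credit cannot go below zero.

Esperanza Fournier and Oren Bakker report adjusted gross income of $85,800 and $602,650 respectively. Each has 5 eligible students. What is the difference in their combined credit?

$36,016

Esperanza ($85,800): Tuition Credit: base = 5 × $6,600 = $33,000. $85,800 is at or below the $111,800 threshold, so the full $33,000 applies. Small Business Credit: $85,800 is at or below the $314,000 threshold, so the full $3,216 applies. total $33,000 + $3,216 = $36,216
Oren ($602,650): Tuition Credit: base = 5 × $6,600 = $33,000. income exceeds $111,800 by $490,850, which is 164 full-or-partial $3,000 increments; reduction = 164 × $200 = $32,800, leaving $200. Small Business Credit: income exceeds $314,000 by $288,650 → 361 increments × $48 = $17,328 ≥ base, so the credit is $0. total $200 + $0 = $200
Difference: |$36,216 − $200| = $36,016.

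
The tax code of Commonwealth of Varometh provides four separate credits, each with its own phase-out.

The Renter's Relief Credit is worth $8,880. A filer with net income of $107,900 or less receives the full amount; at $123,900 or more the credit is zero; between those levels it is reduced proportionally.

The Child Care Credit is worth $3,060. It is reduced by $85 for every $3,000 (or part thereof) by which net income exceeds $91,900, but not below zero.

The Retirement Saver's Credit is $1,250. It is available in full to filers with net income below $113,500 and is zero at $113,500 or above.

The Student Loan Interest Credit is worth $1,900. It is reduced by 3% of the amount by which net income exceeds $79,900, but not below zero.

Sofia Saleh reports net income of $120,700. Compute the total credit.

$4,662

Renter's Relief Credit: $120,700 is $12,800 into a $16,000 phase-out range, leaving 3,200/16,000 of the credit: $8,880 × 3,200/16,000 = $1,776.
Child Care Credit: income exceeds $91,900 by $28,800, which is 10 full-or-partial $3,000 increments; reduction = 10 × $85 = $850, leaving $2,210.
Retirement Saver's Credit: $120,700 meets or exceeds the $113,500 cutoff, so the credit is $0.
Student Loan Interest Credit: 3% of the $40,800 excess over $79,900 is $1,224; credit = $1,900 − $1,224 = $676.
Total: $1,776 + $2,210 + $0 + $676 = $4,662.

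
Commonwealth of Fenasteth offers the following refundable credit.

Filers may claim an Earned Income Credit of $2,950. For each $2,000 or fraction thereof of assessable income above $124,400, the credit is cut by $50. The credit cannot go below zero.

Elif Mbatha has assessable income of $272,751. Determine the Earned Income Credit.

$0

Earned Income Credit: income exceeds $124,400 by $148,351 → 75 increments × $50 = $3,750 ≥ base, so the credit is $0.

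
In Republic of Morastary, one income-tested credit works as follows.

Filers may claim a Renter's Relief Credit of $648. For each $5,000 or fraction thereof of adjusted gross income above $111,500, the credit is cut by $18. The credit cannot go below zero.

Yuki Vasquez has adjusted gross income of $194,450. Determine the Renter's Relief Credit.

$342

Renter's Relief Credit: income exceeds $111,500 by $82,950, which is 17 full-or-partial $5,000 increments; reduction = 17 × $18 = $306, leaving $342.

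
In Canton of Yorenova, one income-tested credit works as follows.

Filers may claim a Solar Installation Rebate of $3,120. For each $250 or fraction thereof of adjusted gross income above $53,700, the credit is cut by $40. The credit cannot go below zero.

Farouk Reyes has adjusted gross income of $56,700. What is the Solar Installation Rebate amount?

Solar Installation Rebate: income exceeds $53,700 by $3,000, which is 12 full-or-partial $250 increments; reduction = 12 × $40 = $480, leaving $2,640.

$2,640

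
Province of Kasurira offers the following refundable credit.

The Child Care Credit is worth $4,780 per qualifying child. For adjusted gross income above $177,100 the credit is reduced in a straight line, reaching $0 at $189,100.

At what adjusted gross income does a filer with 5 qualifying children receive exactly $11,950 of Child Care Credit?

$183,100

Full credit = 5 × $4,780 = $23,900.
$11,950 is 11,950/23,900 of the full $23,900, so 11,950/23,900 of the $12,000 range has been used: income = $177,100 + $12,000 × 11,950/23,900 = $183,100.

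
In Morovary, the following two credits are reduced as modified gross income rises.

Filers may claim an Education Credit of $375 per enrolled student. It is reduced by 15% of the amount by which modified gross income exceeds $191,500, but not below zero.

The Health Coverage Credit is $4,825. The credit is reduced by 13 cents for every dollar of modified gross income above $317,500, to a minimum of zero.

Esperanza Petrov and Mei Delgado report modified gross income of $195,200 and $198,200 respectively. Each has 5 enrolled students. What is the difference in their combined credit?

Esperanza ($195,200): Education Credit: base = 5 × $375 = $1,875. 15% of the $3,700 excess over $191,500 is $555; credit = $1,875 − $555 = $1,320. Health Coverage Credit: $195,200 is at or below the $317,500 threshold, so the full $4,825 applies. total $1,320 + $4,825 = $6,145
Mei ($198,200): Education Credit: base = 5 × $375 = $1,875. 15% of the $6,700 excess over $191,500 is $1,005; credit = $1,875 − $1,005 = $870. Health Coverage Credit: $198,200 is at or below the $317,500 threshold, so the full $4,825 applies. total $870 + $4,825 = $5,695
Difference: |$6,145 − $5,695| = $450.

$450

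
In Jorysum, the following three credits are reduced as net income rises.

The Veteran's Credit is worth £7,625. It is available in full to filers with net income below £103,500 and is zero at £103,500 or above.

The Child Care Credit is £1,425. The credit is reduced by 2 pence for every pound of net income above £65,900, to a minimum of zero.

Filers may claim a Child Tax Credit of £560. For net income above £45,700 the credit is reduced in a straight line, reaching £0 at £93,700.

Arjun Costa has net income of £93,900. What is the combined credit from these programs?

Veteran's Credit: £93,900 is below the £103,500 cutoff, so the full £7,625 applies.
Child Care Credit: 2% of the £28,000 excess over £65,900 is £560; credit = £1,425 − £560 = £865.
Child Tax Credit: £93,900 is at or above £93,700, so the credit is £0.
Total: £7,625 + £865 + £0 = £8,490.

£8,490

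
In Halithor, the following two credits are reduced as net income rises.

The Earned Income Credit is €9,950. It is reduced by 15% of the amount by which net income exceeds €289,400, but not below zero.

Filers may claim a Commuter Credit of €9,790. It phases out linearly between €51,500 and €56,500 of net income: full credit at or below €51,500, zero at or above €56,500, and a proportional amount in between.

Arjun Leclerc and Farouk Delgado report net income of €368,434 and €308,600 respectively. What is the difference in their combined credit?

€7,070

Arjun (€368,434): Earned Income Credit: 15% of the €79,034 excess over €289,400 is €11,855.10 ≥ base, so the credit is €0. Commuter Credit: €368,434 is at or above €56,500, so the credit is €0. total €0 + €0 = €0
Farouk (€308,600): Earned Income Credit: 15% of the €19,200 excess over €289,400 is €2,880; credit = €9,950 − €2,880 = €7,070. Commuter Credit: €308,600 is at or above €56,500, so the credit is €0. total €7,070 + €0 = €7,070
Difference: |€0 − €7,070| = €7,070.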